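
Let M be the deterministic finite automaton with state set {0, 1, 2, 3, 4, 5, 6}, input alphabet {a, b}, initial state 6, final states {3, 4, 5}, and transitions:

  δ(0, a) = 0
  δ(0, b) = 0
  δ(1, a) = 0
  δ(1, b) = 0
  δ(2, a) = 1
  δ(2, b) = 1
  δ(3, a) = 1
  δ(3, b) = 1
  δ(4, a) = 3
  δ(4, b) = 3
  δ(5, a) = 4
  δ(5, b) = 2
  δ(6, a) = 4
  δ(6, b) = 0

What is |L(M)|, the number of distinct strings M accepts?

3

The useful subgraph on states {3, 4, 6} is acyclic, so L(M) is finite; the longest accepting path visits 3 useful states, giving maximum string length 2.
Counting accepting paths from 6 by length: 1 of length 1, 2 of length 2. Total 3.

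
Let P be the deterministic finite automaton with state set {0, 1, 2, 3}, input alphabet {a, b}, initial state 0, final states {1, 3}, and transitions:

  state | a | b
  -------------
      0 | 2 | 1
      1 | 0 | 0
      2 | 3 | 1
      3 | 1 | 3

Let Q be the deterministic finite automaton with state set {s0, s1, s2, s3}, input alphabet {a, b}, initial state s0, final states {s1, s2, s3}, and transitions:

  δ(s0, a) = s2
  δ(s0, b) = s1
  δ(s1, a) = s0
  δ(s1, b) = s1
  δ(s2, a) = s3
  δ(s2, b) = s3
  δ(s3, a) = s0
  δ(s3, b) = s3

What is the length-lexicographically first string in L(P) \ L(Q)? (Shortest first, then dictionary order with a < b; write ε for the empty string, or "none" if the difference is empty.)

aaa

The string aaa is accepted by P but not by Q.
No shorter string lies in the difference, and aaa is the lexicographically first length-3 string in L(P) \ L(Q).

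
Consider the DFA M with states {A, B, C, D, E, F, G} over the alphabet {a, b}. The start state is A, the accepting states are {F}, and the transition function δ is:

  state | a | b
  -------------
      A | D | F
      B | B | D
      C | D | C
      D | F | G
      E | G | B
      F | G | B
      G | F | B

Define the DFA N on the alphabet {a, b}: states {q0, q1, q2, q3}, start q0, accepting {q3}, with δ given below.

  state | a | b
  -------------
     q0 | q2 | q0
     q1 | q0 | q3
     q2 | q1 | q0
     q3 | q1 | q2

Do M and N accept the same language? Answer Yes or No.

The string b is accepted by M but rejected by N.
So L(M) ≠ L(N).

No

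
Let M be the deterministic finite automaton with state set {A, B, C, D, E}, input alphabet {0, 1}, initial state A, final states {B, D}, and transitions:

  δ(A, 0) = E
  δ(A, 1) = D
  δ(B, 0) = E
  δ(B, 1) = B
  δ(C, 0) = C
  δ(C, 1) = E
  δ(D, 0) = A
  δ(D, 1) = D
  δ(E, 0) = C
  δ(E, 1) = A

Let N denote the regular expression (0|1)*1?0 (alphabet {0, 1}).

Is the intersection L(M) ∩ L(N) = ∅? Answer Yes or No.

Converting the expression N to a DFA (subset construction, then merging equivalent states) gives the minimal DFA with states {n0, n1}, start state n0, accepting states {n1} and transitions n0: 0→n1, 1→n0; n1: 0→n1, 1→n0.
Exploring the product automaton M × N from the start pair (A, n0), following both machines on each input symbol, reaches 6 state pairs: (A, n0), (E, n1), (D, n0), (C, n1), (A, n1), (E, n0).
M accepts in {B, D} and N accepts in {n1}; no reachable pair has both components accepting, so no string drives both machines to acceptance simultaneously and L(M) ∩ L(N) = ∅.
So no string is accepted by both, and the intersection is empty.

Yes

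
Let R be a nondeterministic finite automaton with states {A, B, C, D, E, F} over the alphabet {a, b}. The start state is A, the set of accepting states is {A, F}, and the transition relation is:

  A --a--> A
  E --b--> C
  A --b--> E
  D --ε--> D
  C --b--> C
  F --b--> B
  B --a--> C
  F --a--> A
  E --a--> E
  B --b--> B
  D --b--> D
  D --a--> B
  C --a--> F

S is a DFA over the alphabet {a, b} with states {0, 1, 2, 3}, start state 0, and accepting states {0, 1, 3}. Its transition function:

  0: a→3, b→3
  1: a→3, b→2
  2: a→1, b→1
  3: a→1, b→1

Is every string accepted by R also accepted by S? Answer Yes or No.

Exploring the product automaton R × S from the start pair (A, 0), following both machines on each input symbol, reaches 13 state pairs: (A, 0), (A, 3), (E, 3), (A, 1), (E, 1), (C, 1), (E, 2), (C, 2), (F, 3), (F, 1), (B, 1), (B, 2), (C, 3).
R accepts in {A, F} and S accepts in {0, 1, 3}. The reachable pairs whose R-component is accepting are (A, 0), (A, 3), (A, 1), (F, 3), (F, 1); in each of them the S-component is accepting too, so the product for L(R) \ L(S) (R-component accepting, S-component rejecting) has no reachable accepting pair and the difference is empty.
Hence every string in L(R) is also in L(S).

Yes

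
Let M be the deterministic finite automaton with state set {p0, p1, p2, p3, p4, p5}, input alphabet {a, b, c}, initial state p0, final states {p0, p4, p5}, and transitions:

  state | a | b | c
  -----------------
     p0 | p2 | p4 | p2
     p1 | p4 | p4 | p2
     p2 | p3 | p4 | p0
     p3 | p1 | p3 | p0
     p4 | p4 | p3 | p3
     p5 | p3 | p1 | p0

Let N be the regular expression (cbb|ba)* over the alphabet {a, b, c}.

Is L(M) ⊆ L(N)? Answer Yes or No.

No

The string b is in L(M) but not in L(N).
So L(M) ⊄ L(N).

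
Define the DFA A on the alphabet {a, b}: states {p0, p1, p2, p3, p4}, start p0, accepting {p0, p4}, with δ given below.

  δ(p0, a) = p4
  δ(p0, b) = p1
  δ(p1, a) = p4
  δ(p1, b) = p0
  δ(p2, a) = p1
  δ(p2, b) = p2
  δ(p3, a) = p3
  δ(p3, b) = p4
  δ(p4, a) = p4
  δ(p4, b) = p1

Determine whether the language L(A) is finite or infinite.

State p0 is reachable from the start and can reach an accepting state, and it lies on the cycle p0 → p1 → p0.
Traversing that cycle any number of times yields accepted strings of unbounded length, so the language is infinite.

infinite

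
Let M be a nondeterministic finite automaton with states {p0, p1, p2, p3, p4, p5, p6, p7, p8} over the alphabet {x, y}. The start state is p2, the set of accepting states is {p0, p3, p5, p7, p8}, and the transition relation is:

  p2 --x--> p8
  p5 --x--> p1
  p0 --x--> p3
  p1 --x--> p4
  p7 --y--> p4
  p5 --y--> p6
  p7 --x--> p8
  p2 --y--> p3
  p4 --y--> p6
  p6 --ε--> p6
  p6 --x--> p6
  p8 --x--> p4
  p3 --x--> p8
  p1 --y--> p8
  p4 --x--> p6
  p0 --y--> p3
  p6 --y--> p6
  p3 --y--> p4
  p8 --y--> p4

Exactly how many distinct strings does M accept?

The useful subgraph on states {p2, p3, p8} is acyclic, so L(M) is finite; the longest accepting path visits 3 useful states, giving maximum string length 2.
Counting accepting paths from p2 by length: 2 of length 1, 1 of length 2. Total 3.

3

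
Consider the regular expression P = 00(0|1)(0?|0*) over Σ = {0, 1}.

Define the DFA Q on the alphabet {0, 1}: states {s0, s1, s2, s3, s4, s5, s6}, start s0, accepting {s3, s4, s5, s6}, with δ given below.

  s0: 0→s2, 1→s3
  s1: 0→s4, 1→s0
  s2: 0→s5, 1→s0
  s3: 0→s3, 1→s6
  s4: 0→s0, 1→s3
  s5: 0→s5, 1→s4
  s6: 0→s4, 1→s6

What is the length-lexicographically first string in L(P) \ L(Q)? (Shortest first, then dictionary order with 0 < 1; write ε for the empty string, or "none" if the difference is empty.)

0010

The string 0010 is accepted by P but not by Q.
No shorter string lies in the difference, and 0010 is the lexicographically first length-4 string in L(P) \ L(Q).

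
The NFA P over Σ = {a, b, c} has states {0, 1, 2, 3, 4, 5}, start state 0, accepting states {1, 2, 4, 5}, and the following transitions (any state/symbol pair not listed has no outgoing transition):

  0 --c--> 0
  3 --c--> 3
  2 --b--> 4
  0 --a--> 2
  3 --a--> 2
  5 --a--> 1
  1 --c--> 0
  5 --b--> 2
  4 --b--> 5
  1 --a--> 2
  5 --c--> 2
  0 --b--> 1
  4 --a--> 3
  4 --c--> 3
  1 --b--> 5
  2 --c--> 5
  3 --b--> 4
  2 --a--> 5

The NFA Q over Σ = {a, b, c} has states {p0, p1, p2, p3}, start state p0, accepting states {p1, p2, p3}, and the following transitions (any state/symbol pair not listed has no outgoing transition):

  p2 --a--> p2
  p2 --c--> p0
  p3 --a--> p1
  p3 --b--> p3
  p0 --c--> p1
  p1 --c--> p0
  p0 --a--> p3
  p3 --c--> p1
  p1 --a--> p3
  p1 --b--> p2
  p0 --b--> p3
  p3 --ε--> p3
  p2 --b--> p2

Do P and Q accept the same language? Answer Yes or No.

The string aac is accepted by P but rejected by Q.
So L(P) ≠ L(Q).

No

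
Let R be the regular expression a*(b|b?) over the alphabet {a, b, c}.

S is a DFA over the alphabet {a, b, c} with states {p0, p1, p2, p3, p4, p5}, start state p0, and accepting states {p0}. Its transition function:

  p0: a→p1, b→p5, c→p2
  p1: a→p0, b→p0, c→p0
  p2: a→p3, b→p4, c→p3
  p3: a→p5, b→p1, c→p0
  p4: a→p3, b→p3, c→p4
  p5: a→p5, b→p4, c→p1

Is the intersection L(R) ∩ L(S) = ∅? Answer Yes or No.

No

The empty string ε is accepted by both R and S.
Hence L(R) ∩ L(S) ≠ ∅.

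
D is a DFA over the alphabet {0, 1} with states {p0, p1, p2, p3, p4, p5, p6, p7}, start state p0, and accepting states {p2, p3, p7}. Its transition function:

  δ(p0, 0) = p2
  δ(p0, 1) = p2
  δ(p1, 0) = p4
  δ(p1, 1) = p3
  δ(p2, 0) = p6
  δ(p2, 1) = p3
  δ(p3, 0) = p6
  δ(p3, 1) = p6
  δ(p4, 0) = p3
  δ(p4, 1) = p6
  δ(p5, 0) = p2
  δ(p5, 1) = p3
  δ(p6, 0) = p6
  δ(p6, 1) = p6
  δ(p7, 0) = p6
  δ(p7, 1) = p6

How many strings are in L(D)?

The useful subgraph on states {p0, p2, p3} is acyclic, so L(D) is finite; the longest accepting path visits 3 useful states, giving maximum string length 2.
Counting accepting paths from p0 by length: 2 of length 1, 2 of length 2. Total 4.

4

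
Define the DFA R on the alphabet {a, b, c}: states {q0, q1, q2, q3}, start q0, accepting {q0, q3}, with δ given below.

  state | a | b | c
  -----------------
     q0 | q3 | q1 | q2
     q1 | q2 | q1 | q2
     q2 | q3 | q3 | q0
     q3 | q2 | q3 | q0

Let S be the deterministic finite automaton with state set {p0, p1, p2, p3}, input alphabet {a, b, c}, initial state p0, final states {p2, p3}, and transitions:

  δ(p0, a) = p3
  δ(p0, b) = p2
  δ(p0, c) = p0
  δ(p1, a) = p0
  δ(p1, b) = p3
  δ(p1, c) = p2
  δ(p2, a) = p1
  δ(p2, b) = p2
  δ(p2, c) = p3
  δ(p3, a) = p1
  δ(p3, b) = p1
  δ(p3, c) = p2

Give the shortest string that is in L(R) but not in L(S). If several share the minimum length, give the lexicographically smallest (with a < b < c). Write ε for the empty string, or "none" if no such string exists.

ε

The empty string ε is accepted by R but not by S.
Since ε is the unique shortest string, it is the required witness.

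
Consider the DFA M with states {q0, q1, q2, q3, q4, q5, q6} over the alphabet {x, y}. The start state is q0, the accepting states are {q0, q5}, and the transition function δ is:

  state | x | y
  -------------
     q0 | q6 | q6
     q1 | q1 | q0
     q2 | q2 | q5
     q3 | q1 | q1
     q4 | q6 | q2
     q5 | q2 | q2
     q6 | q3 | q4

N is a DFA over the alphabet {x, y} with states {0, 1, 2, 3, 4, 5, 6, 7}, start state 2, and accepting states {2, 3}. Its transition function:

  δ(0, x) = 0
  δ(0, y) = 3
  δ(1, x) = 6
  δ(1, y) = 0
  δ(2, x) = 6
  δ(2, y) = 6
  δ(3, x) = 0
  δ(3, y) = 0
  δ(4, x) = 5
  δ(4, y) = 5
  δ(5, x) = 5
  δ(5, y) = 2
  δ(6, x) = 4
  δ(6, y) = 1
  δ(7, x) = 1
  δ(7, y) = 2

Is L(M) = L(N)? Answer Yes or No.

Exploring the product automaton M × N from the start pair (q0, 2), following both machines on each input symbol, reaches 7 state pairs: (q0, 2), (q6, 6), (q3, 4), (q4, 1), (q1, 5), (q2, 0), (q5, 3).
M accepts in {q0, q5} and N accepts in {2, 3}. In every reachable pair the two components are either both accepting — (q0, 2), (q5, 3) — or both non-accepting, so no string is accepted by exactly one of the machines: L(M) \ L(N) and L(N) \ L(M) are both empty.
Hence every string is accepted by M iff it is accepted by N, and the two languages coincide.

Yes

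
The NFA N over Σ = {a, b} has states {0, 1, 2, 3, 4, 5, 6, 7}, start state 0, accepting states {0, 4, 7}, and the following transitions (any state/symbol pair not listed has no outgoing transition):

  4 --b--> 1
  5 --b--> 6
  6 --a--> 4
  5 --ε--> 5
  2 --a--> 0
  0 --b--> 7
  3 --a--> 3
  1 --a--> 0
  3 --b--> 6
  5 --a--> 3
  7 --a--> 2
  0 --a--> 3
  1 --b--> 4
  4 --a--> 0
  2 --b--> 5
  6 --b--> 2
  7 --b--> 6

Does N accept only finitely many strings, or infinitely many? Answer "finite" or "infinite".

State 3 is reachable from the start and can reach an accepting state, and it lies on the cycle 3 → 3.
Traversing that cycle any number of times yields accepted strings of unbounded length, so the language is infinite.

infinite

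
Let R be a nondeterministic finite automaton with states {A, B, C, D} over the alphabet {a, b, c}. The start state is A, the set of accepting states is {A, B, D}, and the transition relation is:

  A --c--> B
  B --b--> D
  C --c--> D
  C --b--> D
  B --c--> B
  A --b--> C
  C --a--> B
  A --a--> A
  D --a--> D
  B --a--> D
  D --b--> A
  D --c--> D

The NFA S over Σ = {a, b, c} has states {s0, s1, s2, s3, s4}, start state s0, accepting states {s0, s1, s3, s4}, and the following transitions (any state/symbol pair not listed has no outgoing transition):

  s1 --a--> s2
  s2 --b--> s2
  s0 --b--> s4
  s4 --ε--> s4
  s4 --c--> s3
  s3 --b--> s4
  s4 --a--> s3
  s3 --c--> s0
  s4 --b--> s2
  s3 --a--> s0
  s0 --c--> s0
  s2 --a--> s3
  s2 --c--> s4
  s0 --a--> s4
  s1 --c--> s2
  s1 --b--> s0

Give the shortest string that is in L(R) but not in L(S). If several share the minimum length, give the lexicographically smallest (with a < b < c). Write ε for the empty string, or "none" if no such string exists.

bb

The string bb is accepted by R but not by S.
No shorter string lies in the difference, and bb is the lexicographically first length-2 string in L(R) \ L(S).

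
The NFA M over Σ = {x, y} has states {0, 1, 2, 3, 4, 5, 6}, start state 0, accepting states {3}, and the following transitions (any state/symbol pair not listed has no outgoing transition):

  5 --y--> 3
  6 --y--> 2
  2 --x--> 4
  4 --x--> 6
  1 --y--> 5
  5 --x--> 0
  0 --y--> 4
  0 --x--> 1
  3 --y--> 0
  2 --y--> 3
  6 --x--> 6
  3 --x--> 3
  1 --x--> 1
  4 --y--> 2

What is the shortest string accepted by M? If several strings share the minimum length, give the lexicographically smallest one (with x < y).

xyy

A breadth-first search from 0 reaches an accepting state first via the path 0 → 1 → 5 → 3 on input xyy.
No string of length < 3 is accepted (BFS exhausts all shorter strings without reaching an accepting state), and xyy is the lexicographically least accepting string of length 3.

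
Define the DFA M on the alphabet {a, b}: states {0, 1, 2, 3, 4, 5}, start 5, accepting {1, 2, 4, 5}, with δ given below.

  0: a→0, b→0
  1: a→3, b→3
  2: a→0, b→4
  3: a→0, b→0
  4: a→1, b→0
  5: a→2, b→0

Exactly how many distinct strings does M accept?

The useful subgraph on states {1, 2, 4, 5} is acyclic, so L(M) is finite; the longest accepting path visits 4 useful states, giving maximum string length 3.
Counting accepting paths from 5 by length: 1 of length 0, 1 of length 1, 1 of length 2, 1 of length 3. Total 4.

4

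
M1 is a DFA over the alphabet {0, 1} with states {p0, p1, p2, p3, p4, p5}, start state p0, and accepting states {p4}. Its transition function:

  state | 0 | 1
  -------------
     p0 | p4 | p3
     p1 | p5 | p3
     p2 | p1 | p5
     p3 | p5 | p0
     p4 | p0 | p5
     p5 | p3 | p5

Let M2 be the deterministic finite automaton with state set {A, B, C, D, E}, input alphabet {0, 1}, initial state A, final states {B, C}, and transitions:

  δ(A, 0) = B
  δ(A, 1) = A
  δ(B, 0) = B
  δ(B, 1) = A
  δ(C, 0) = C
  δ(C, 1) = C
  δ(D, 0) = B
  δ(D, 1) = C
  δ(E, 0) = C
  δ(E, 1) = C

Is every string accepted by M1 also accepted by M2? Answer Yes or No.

Exploring the product automaton M1 × M2 from the start pair (p0, A), following both machines on each input symbol, reaches 7 state pairs: (p0, A), (p4, B), (p3, A), (p0, B), (p5, A), (p5, B), (p3, B).
M1 accepts in {p4} and M2 accepts in {B, C}. The reachable pairs whose M1-component is accepting are (p4, B); in each of them the M2-component is accepting too, so the product for L(M1) \ L(M2) (M1-component accepting, M2-component rejecting) has no reachable accepting pair and the difference is empty.
Hence every string in L(M1) is also in L(M2).

Yes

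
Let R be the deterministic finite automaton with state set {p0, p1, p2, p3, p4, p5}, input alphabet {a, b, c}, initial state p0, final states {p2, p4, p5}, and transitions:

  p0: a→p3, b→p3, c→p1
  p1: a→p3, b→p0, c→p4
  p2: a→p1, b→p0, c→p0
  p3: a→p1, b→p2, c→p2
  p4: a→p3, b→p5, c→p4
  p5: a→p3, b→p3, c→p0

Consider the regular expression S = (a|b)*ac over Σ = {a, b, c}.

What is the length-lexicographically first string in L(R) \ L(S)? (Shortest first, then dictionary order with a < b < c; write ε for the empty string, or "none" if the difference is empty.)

The string ab is accepted by R but not by S.
No shorter string lies in the difference, and ab is the lexicographically first length-2 string in L(R) \ L(S).

ab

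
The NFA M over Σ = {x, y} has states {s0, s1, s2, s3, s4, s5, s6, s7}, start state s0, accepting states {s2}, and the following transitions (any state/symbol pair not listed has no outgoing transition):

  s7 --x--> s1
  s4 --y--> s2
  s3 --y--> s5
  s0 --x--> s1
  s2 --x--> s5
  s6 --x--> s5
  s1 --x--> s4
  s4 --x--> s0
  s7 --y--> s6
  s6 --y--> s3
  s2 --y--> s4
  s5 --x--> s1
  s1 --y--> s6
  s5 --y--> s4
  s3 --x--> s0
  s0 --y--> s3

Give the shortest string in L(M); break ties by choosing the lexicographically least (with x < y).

A breadth-first search from s0 reaches an accepting state first via the path s0 → s1 → s4 → s2 on input xxy.
No string of length < 3 is accepted (BFS exhausts all shorter strings without reaching an accepting state), and xxy is the lexicographically least accepting string of length 3.

xxy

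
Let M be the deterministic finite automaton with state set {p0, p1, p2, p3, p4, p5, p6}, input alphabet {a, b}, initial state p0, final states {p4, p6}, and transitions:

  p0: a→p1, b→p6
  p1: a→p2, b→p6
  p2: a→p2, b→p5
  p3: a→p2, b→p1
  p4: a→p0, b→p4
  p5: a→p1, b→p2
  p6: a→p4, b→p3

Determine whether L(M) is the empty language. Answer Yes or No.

The string b is accepted: the run p0 → p6 ends in the accepting state p6.
Since at least one string is accepted, L(M) is not empty.

No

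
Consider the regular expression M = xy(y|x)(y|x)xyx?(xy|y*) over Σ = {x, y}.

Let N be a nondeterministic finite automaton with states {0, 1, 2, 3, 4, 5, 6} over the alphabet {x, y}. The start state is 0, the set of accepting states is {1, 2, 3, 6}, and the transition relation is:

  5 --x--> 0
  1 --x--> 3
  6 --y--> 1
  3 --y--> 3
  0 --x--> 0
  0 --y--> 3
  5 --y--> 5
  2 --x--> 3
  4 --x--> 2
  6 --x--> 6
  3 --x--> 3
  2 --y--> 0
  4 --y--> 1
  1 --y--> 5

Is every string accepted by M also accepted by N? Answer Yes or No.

Converting the expression M to a DFA (subset construction, then merging equivalent states) gives the minimal DFA with states {m0, m1, m2, m3, m4, m5, m6, m7, m8, m9, m10, m11}, start state m0, accepting states {m7, m8, m9, m11} and transitions m0: x→m1, y→m2; m1: x→m2, y→m3; m2: x→m2, y→m2; m3: x→m4, y→m4; m4: x→m5, y→m5; m5: x→m6, y→m2; m6: x→m2, y→m7; m7: x→m8, y→m9; m8: x→m10, y→m9; m9: x→m2, y→m9; m10: x→m2, y→m11; m11: x→m2, y→m2.
Exploring the product automaton M × N from the start pair (m0, 0), following both machines on each input symbol, reaches 13 state pairs: (m0, 0), (m1, 0), (m2, 3), (m2, 0), (m3, 3), (m4, 3), (m5, 3), (m6, 3), (m7, 3), (m8, 3), (m9, 3), (m10, 3), (m11, 3).
M accepts in {m7, m8, m9, m11} and N accepts in {1, 2, 3, 6}. The reachable pairs whose M-component is accepting are (m7, 3), (m8, 3), (m9, 3), (m11, 3); in each of them the N-component is accepting too, so the product for L(M) \ L(N) (M-component accepting, N-component rejecting) has no reachable accepting pair and the difference is empty.
Hence every string in L(M) is also in L(N).

Yes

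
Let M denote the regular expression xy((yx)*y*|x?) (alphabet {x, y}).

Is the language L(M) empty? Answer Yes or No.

The string xy matches the expression, so it belongs to L(M).
Since L(M) contains at least one string, it is not empty.

No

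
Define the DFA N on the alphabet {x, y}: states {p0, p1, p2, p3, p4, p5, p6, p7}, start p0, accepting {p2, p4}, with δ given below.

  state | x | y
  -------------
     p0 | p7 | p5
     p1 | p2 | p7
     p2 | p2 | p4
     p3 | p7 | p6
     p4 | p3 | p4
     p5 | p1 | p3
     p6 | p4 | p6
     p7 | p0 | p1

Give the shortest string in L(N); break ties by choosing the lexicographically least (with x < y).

A breadth-first search from p0 reaches an accepting state first via the path p0 → p7 → p1 → p2 on input xyx.
No string of length < 3 is accepted (BFS exhausts all shorter strings without reaching an accepting state), and xyx is the lexicographically least accepting string of length 3.

xyx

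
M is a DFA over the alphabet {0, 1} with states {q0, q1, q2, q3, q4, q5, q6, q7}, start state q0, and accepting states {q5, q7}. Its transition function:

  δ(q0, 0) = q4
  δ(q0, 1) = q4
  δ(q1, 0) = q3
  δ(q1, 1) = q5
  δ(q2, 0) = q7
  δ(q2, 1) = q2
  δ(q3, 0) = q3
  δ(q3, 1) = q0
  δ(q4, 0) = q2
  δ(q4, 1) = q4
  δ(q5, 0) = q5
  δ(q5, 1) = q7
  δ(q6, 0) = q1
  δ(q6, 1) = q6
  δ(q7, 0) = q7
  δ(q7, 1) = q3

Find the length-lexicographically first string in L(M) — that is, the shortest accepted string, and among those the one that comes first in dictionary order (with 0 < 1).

000

A breadth-first search from q0 reaches an accepting state first via the path q0 → q4 → q2 → q7 on input 000.
No string of length < 3 is accepted (BFS exhausts all shorter strings without reaching an accepting state), and 000 is the lexicographically least accepting string of length 3.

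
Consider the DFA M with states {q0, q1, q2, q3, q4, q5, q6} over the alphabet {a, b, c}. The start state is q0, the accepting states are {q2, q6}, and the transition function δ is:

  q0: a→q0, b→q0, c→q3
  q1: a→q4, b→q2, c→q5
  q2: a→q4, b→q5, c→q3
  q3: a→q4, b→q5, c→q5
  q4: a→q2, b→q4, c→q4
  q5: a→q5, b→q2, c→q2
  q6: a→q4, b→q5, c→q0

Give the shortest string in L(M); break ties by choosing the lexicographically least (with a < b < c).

A breadth-first search from q0 reaches an accepting state first via the path q0 → q3 → q4 → q2 on input caa.
No string of length < 3 is accepted (BFS exhausts all shorter strings without reaching an accepting state), and caa is the lexicographically least accepting string of length 3.

caa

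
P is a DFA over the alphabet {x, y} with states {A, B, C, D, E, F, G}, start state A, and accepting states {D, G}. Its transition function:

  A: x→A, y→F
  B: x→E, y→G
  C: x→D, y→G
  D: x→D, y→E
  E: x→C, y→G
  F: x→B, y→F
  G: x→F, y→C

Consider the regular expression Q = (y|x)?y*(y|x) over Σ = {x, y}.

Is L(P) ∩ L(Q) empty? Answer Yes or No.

Converting the expression Q to a DFA (subset construction, then merging equivalent states) gives the minimal DFA with states {q0, q1, q2, q3}, start state q0, accepting states {q1, q2} and transitions q0: x→q1, y→q1; q1: x→q2, y→q1; q2: x→q3, y→q3; q3: x→q3, y→q3.
Exploring the product automaton P × Q from the start pair (A, q0), following both machines on each input symbol, reaches 12 state pairs: (A, q0), (A, q1), (F, q1), (A, q2), (B, q2), (A, q3), (F, q3), (E, q3), (G, q3), (B, q3), (C, q3), (D, q3).
P accepts in {D, G} and Q accepts in {q1, q2}; no reachable pair has both components accepting, so no string drives both machines to acceptance simultaneously and L(P) ∩ L(Q) = ∅.
So no string is accepted by both, and the intersection is empty.

Yes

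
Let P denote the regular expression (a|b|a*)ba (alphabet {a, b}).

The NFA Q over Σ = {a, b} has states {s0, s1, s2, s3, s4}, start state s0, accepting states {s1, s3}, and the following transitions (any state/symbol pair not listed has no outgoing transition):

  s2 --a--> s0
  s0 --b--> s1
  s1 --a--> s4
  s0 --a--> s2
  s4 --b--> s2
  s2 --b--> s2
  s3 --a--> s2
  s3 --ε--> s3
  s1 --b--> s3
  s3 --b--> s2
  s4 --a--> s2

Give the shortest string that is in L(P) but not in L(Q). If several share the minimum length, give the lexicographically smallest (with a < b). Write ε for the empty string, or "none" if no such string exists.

ba

The string ba is accepted by P but not by Q.
No shorter string lies in the difference, and ba is the lexicographically first length-2 string in L(P) \ L(Q).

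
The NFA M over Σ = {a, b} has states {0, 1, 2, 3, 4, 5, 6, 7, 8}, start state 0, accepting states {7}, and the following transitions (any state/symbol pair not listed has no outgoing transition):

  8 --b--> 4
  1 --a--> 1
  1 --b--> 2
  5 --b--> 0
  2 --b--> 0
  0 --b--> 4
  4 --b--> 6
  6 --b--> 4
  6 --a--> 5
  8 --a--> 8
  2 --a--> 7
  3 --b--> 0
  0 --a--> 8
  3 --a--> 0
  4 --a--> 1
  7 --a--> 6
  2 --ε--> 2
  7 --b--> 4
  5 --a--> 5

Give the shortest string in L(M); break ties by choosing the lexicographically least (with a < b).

A breadth-first search from 0 reaches an accepting state first via the path 0 → 4 → 1 → 2 → 7 on input baba.
No string of length < 4 is accepted (BFS exhausts all shorter strings without reaching an accepting state), and baba is the lexicographically least accepting string of length 4.

baba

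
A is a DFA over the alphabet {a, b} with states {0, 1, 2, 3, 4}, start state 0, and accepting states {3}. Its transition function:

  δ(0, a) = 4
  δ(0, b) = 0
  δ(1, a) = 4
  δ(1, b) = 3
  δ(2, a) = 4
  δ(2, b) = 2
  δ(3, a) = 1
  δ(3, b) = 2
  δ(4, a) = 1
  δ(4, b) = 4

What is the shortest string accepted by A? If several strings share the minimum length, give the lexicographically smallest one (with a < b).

A breadth-first search from 0 reaches an accepting state first via the path 0 → 4 → 1 → 3 on input aab.
No string of length < 3 is accepted (BFS exhausts all shorter strings without reaching an accepting state), and aab is the lexicographically least accepting string of length 3.

aab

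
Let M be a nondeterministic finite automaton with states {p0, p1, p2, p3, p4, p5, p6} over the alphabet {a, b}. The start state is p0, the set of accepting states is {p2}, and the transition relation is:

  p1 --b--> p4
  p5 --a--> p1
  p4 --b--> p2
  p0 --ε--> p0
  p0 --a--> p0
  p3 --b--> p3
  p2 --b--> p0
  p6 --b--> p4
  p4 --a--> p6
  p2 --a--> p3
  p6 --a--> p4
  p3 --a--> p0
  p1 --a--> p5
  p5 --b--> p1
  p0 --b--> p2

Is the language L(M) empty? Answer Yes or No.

No

The string b is accepted: the run p0 → p2 ends in the accepting state p2.
Since at least one string is accepted, L(M) is not empty.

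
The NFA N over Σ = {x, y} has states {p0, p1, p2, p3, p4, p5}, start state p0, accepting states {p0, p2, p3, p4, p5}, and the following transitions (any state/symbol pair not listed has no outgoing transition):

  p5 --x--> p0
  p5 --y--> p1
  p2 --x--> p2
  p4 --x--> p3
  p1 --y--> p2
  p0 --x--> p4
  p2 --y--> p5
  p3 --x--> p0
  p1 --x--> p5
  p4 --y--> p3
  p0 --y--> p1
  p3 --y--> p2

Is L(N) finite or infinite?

State p2 is reachable from the start and can reach an accepting state, and it lies on the cycle p2 → p2.
Traversing that cycle any number of times yields accepted strings of unbounded length, so the language is infinite.

infinite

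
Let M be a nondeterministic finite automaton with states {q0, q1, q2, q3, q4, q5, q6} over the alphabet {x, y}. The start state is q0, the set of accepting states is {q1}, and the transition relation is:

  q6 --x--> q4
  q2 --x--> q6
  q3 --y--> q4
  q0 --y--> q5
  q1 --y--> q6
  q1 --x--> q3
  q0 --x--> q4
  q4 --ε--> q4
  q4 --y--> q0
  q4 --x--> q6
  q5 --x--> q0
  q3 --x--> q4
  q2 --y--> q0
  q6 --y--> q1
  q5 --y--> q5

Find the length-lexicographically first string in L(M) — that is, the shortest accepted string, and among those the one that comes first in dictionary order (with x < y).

xxy

A breadth-first search from q0 reaches an accepting state first via the path q0 → q4 → q6 → q1 on input xxy.
No string of length < 3 is accepted (BFS exhausts all shorter strings without reaching an accepting state), and xxy is the lexicographically least accepting string of length 3.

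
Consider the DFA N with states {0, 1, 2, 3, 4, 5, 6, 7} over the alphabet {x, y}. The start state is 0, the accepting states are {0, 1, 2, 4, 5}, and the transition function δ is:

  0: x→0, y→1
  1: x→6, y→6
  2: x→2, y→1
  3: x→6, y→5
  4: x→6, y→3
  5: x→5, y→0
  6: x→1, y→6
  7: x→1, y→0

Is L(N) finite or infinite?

State 0 is reachable from the start and can reach an accepting state, and it lies on the cycle 0 → 0.
Traversing that cycle any number of times yields accepted strings of unbounded length, so the language is infinite.

infinite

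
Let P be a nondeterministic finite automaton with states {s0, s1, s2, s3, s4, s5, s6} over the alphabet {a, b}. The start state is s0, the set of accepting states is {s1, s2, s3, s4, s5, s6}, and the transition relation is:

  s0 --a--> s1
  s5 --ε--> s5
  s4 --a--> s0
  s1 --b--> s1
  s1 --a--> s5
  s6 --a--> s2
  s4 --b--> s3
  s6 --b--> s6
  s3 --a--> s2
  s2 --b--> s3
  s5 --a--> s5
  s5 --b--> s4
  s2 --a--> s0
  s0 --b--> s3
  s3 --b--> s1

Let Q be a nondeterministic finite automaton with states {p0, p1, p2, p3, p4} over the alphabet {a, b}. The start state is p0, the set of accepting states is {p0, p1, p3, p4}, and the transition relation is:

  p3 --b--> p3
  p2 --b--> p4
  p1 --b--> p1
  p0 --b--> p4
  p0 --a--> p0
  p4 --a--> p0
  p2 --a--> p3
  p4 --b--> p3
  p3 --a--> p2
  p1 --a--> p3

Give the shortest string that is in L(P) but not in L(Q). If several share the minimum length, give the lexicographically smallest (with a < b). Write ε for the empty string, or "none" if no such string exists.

The string bba is accepted by P but not by Q.
No shorter string lies in the difference, and bba is the lexicographically first length-3 string in L(P) \ L(Q).

bba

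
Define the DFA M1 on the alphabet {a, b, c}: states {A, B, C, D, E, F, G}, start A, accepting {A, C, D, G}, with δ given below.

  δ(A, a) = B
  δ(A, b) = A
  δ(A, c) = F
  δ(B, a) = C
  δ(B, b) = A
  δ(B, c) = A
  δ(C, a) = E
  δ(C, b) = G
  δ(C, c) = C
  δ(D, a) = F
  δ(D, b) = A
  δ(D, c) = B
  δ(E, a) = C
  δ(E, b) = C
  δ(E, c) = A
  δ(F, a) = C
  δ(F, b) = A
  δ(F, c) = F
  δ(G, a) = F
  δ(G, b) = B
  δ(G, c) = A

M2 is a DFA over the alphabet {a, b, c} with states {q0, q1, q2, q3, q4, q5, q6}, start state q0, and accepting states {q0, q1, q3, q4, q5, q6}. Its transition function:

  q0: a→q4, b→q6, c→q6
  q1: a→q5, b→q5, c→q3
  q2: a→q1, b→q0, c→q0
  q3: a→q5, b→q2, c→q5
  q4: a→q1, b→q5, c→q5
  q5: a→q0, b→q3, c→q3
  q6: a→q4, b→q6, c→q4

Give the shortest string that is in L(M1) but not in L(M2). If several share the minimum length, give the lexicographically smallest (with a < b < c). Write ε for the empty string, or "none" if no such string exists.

aacb

The string aacb is accepted by M1 but not by M2.
No shorter string lies in the difference, and aacb is the lexicographically first length-4 string in L(M1) \ L(M2).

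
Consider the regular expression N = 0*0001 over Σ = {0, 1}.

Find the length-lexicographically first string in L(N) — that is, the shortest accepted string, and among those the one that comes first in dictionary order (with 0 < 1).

By inspection of the expression, no string of length less than 4 matches, and 0001 is the lexicographically first match of length 4.

0001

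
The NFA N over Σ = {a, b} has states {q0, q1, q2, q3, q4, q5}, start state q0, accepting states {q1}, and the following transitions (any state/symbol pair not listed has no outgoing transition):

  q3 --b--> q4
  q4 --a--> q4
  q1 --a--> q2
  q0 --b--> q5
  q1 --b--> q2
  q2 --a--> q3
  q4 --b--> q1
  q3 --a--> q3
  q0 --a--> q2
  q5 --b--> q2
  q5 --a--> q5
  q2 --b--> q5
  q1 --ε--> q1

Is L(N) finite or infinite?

infinite

State q3 is reachable from the start and can reach an accepting state, and it lies on the cycle q3 → q3.
Traversing that cycle any number of times yields accepted strings of unbounded length, so the language is infinite.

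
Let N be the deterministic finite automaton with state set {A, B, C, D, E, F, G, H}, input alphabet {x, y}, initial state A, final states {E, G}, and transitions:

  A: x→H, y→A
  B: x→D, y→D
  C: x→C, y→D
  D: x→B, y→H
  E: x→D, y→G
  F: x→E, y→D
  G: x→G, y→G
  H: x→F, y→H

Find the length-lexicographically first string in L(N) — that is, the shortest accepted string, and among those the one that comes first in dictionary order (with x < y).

xxx

A breadth-first search from A reaches an accepting state first via the path A → H → F → E on input xxx.
No string of length < 3 is accepted (BFS exhausts all shorter strings without reaching an accepting state), and xxx is the lexicographically least accepting string of length 3.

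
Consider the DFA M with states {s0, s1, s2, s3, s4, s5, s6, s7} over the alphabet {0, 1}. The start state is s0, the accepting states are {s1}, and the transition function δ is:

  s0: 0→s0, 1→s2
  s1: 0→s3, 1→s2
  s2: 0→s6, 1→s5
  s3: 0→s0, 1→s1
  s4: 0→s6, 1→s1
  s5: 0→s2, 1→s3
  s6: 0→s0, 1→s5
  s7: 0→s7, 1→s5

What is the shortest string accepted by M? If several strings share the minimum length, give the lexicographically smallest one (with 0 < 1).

A breadth-first search from s0 reaches an accepting state first via the path s0 → s2 → s5 → s3 → s1 on input 1111.
No string of length < 4 is accepted (BFS exhausts all shorter strings without reaching an accepting state), and 1111 is the lexicographically least accepting string of length 4.

1111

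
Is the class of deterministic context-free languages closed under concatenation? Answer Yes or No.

No

Take L₁ = {ε, c} (finite, hence regular and DCFL) and L₂ = {c aⁿbⁿ : n≥0} ∪ {cc aⁿb²ⁿ : n≥0} (a DCFL: the number of leading c's tells the DPDA whether to pop one stack symbol per b or per two b's). Then L₁L₂ ∩ cca⁺b* = {cc aⁿbⁿ : n≥1} ∪ {cc aⁿb²ⁿ : n≥1}. If L₁L₂ were a DCFL, so would be this intersection with a regular set, and a DPDA for it started from its configuration after reading cc would accept {aⁿbⁿ : n≥1} ∪ {aⁿb²ⁿ : n≥1}, which no deterministic PDA accepts (a DPDA for it would have a single run on aⁿb²ⁿ, accepting after the prefix aⁿbⁿ and accepting again after n more b's; an ordinary PDA that simulates it on a's and b's and, at any moment when it is accepting, may switch to reading only a fresh letter d while feeding each d to the simulation as a b, would accept aⁱbʲdᵏ (k≥1) exactly when both aⁱbʲ and aⁱbʲ⁺ᵏ are in the language, i.e. its language intersected with the regular set a*b*d⁺ would be exactly {aⁿbⁿdⁿ : n≥1} — impossible, since context-free languages are closed under intersection with regular sets and {aⁿbⁿdⁿ} is not context-free). Hence L₁L₂ is not a DCFL.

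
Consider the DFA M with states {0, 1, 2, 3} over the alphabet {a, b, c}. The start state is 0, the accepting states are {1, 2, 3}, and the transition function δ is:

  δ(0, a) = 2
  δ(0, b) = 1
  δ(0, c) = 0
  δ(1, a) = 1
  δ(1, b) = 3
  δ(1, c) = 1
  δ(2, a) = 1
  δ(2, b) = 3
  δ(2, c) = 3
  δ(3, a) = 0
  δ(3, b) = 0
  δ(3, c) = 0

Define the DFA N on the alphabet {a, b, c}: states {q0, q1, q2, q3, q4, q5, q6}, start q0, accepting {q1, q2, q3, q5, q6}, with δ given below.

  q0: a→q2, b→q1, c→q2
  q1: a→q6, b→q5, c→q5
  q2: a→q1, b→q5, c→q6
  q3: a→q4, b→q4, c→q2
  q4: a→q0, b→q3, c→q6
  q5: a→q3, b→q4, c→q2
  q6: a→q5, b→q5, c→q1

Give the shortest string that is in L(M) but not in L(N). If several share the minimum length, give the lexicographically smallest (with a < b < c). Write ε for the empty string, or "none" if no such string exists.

The string bcb is accepted by M but not by N.
No shorter string lies in the difference, and bcb is the lexicographically first length-3 string in L(M) \ L(N).

bcb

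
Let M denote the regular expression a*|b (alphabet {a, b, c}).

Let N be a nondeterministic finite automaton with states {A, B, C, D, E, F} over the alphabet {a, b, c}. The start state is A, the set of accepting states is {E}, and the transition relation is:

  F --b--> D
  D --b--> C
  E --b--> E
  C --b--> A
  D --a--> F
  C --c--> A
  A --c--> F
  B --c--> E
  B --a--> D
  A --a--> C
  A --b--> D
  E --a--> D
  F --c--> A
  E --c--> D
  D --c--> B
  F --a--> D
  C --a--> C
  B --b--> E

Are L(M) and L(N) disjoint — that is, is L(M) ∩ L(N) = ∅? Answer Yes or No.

Converting the expression M to a DFA (subset construction, then merging equivalent states) gives the minimal DFA with states {m0, m1, m2, m3}, start state m0, accepting states {m0, m1, m2} and transitions m0: a→m1, b→m2, c→m3; m1: a→m1, b→m3, c→m3; m2: a→m3, b→m3, c→m3; m3: a→m3, b→m3, c→m3.
Exploring the product automaton M × N from the start pair (m0, A), following both machines on each input symbol, reaches 9 state pairs: (m0, A), (m1, C), (m2, D), (m3, F), (m3, A), (m3, C), (m3, B), (m3, D), (m3, E).
M accepts in {m0, m1, m2} and N accepts in {E}; no reachable pair has both components accepting, so no string drives both machines to acceptance simultaneously and L(M) ∩ L(N) = ∅.
So no string is accepted by both, and the intersection is empty.

Yes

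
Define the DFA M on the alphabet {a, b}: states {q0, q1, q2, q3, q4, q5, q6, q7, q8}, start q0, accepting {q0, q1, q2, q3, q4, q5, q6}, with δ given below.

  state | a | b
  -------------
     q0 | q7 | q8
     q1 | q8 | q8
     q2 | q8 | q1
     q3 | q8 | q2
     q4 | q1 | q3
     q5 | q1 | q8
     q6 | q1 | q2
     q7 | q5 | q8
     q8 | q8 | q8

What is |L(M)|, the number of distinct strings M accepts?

3

The useful subgraph on states {q0, q1, q5, q7} is acyclic, so L(M) is finite; the longest accepting path visits 4 useful states, giving maximum string length 3.
Counting accepting paths from q0 by length: 1 of length 0, 1 of length 2, 1 of length 3. Total 3.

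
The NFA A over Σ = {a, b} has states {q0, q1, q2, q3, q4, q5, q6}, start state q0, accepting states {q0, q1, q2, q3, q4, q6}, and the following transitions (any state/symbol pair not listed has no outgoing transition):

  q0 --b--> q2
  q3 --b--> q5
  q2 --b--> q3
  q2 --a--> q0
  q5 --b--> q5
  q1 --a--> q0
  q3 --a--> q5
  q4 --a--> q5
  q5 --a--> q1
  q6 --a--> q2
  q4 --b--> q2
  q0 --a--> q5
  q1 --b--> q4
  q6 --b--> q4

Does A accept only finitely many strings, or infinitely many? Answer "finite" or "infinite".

State q0 is reachable from the start and can reach an accepting state, and it lies on the cycle q0 → q2 → q0.
Traversing that cycle any number of times yields accepted strings of unbounded length, so the language is infinite.

infinite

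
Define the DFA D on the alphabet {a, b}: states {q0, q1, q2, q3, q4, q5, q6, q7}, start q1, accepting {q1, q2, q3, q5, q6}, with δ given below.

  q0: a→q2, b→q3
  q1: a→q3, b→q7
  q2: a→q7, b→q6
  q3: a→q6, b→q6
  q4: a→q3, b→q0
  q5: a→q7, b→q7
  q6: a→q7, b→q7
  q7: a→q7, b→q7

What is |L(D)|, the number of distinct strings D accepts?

4

The useful subgraph on states {q1, q3, q6} is acyclic, so L(D) is finite; the longest accepting path visits 3 useful states, giving maximum string length 2.
Counting accepting paths from q1 by length: 1 of length 0, 1 of length 1, 2 of length 2. Total 4.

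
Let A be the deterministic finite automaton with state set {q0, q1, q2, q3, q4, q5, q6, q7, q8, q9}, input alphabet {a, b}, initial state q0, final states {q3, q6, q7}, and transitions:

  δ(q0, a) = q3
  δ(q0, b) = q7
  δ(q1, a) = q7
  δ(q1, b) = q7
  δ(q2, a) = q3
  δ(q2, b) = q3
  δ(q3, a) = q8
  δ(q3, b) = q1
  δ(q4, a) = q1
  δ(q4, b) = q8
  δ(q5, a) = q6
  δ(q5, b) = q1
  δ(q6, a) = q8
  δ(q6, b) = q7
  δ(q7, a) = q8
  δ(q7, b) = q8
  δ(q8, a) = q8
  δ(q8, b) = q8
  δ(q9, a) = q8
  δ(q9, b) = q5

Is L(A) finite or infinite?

finite

The useful states (reachable from q0 and able to reach an accepting state) are {q0, q1, q3, q7}.
Restricted to these states the transition graph has no cycle, so every accepting path has bounded length and L is finite.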